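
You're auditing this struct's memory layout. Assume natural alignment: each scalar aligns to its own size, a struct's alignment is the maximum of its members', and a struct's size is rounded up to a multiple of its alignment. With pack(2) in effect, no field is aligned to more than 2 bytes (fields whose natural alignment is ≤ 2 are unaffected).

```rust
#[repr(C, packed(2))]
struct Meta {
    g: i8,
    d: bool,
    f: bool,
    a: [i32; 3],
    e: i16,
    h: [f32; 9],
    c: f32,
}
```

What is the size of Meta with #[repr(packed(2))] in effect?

@0: g [1B, align 1] → 1
@1: d [1B, align 1] → 2
@2: f [1B, align 1] → 3
+1 pad (align 2)
@4: a [12B, align 2] → 16
@16: e [2B, align 2] → 18
@18: h [36B, align 2] → 54
@54: c [4B, align 2] → 58
size 58, align 2

58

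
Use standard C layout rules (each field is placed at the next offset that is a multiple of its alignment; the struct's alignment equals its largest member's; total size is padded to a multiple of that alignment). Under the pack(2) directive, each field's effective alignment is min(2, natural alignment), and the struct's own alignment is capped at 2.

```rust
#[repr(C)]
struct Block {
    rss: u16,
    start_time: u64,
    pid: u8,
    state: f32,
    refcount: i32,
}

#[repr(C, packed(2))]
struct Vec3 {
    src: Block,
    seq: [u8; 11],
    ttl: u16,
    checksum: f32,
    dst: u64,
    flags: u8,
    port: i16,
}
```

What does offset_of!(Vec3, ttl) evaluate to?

Block: 0..2  rss  (2B, 2-aligned); 2..8  -- padding (6B); 8..16  start_time  (8B, 8-aligned); 16..17  pid  (1B, 1-aligned); 17..20  -- padding (3B); 20..24  state  (4B, 4-aligned); 24..28  refcount  (4B, 4-aligned); 28..32  -- tail padding (4B); sizeof = 32, alignof = 8
0..32  src  (32B, 2-aligned)
32..43  seq  (11B, 1-aligned)
43..44  -- padding (1B)
44..46  ttl  (2B, 2-aligned)

44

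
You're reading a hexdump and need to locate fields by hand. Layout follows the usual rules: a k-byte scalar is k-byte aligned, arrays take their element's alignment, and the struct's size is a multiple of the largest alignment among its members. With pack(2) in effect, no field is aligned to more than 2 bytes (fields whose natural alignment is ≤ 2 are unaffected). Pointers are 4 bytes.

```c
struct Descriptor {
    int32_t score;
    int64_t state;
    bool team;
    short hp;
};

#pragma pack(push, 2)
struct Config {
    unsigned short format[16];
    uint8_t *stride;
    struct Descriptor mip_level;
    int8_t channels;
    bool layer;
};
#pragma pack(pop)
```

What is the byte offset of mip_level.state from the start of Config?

44

Descriptor: score at 0 (size 4, align 4) → ends 4; pad 4 to align 8 for state; state at 8 (size 8, align 8) → ends 16; team at 16 (size 1, align 1) → ends 17; pad 1 to align 2 for hp; hp at 18 (size 2, align 2) → ends 20; tail pad 4 to reach multiple of 8; total 24 bytes, alignment 8
format at 0 (size 32, align 2) → ends 32
stride at 32 (size 4, align 2) → ends 36
mip_level at 36 (size 24, align 2) → ends 60
within Descriptor: state at 8
36 + 8 = 44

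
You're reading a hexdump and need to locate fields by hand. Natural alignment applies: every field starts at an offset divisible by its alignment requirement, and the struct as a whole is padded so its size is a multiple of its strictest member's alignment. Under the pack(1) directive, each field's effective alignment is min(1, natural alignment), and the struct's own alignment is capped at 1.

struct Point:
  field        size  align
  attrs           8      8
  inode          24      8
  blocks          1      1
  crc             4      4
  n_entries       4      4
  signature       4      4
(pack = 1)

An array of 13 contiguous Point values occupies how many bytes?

@0: attrs [8B, align 1] → 8
@8: inode [24B, align 1] → 32
@32: blocks [1B, align 1] → 33
@33: crc [4B, align 1] → 37
@37: n_entries [4B, align 1] → 41
@41: signature [4B, align 1] → 45
size 45, align 1
array of 13: 13 × 45 = 585

585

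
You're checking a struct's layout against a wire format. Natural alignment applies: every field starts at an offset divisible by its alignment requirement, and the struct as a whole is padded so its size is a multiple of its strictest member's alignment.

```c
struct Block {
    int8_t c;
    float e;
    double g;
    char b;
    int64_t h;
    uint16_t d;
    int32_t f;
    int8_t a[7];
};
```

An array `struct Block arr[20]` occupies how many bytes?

0..1  c  (1B, 1-aligned)
1..4  -- padding (3B)
4..8  e  (4B, 4-aligned)
8..16  g  (8B, 8-aligned)
16..17  b  (1B, 1-aligned)
17..24  -- padding (7B)
24..32  h  (8B, 8-aligned)
32..34  d  (2B, 2-aligned)
34..36  -- padding (2B)
36..40  f  (4B, 4-aligned)
40..47  a  (7B, 1-aligned)
47..48  -- tail padding (1B)
sizeof = 48, alignof = 8
array of 20: 20 × 48 = 960

960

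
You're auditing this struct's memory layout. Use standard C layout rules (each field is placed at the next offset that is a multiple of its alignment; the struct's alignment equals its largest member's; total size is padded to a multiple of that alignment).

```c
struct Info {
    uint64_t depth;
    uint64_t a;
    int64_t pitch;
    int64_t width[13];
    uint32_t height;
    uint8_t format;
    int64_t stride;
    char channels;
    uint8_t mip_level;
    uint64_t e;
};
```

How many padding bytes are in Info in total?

9

0..8  depth  (8B, 8-aligned)
8..16  a  (8B, 8-aligned)
16..24  pitch  (8B, 8-aligned)
24..128  width  (104B, 8-aligned)
128..132  height  (4B, 4-aligned)
132..133  format  (1B, 1-aligned)
133..136  -- padding (3B)
136..144  stride  (8B, 8-aligned)
144..145  channels  (1B, 1-aligned)
145..146  mip_level  (1B, 1-aligned)
146..152  -- padding (6B)
152..160  e  (8B, 8-aligned)
sizeof = 160, alignof = 8
data bytes 151, size 160 → padding 9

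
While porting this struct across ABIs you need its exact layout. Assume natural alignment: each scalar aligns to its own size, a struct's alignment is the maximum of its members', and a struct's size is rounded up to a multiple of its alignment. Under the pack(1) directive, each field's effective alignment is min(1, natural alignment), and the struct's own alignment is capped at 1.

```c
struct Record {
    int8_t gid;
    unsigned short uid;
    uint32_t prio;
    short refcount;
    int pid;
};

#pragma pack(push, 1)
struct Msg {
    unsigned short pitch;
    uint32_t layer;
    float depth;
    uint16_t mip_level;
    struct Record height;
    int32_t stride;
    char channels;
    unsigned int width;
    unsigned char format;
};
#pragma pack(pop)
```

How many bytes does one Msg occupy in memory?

Record: 0..1  gid  (1B, 1-aligned); 1..2  -- padding (1B); 2..4  uid  (2B, 2-aligned); 4..8  prio  (4B, 4-aligned); 8..10  refcount  (2B, 2-aligned); 10..12  -- padding (2B); 12..16  pid  (4B, 4-aligned); sizeof = 16, alignof = 4
0..2  pitch  (2B, 1-aligned)
2..6  layer  (4B, 1-aligned)
6..10  depth  (4B, 1-aligned)
10..12  mip_level  (2B, 1-aligned)
12..28  height  (16B, 1-aligned)
28..32  stride  (4B, 1-aligned)
32..33  channels  (1B, 1-aligned)
33..37  width  (4B, 1-aligned)
37..38  format  (1B, 1-aligned)
sizeof = 38, alignof = 1

38 bytes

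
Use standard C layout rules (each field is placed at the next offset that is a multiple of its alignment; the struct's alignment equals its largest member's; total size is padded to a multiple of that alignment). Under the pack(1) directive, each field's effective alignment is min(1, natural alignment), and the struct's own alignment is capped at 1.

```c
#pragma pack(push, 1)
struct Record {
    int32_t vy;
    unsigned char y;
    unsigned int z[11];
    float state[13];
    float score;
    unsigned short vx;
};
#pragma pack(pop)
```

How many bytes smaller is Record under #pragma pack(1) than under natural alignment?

natural layout:
  @0: vy [4B, align 4] → 4
  @4: y [1B, align 1] → 5
  +3 pad (align 4)
  @8: z [44B, align 4] → 52
  @52: state [52B, align 4] → 104
  @104: score [4B, align 4] → 108
  @108: vx [2B, align 2] → 110
  +2 tail pad (align 4)
  size 112, align 4
packed(1) layout:
  @0: vy [4B, align 1] → 4
  @4: y [1B, align 1] → 5
  @5: z [44B, align 1] → 49
  @49: state [52B, align 1] → 101
  @101: score [4B, align 1] → 105
  @105: vx [2B, align 1] → 107
  size 107, align 1
112 − 107 = 5

5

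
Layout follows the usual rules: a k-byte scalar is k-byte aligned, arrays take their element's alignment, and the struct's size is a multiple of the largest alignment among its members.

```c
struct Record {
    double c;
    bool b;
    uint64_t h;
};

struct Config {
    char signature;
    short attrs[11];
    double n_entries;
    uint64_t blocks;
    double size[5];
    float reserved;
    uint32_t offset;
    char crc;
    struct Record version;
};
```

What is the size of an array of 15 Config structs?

Record: c at 0 (size 8, align 8) → ends 8; b at 8 (size 1, align 1) → ends 9; pad 7 to align 8 for h; h at 16 (size 8, align 8) → ends 24; total 24 bytes, alignment 8
signature at 0 (size 1, align 1) → ends 1
pad 1 to align 2 for attrs
attrs at 2 (size 22, align 2) → ends 24
n_entries at 24 (size 8, align 8) → ends 32
blocks at 32 (size 8, align 8) → ends 40
size at 40 (size 40, align 8) → ends 80
reserved at 80 (size 4, align 4) → ends 84
offset at 84 (size 4, align 4) → ends 88
crc at 88 (size 1, align 1) → ends 89
pad 7 to align 8 for version
version at 96 (size 24, align 8) → ends 120
total 120 bytes, alignment 8
array of 15: 15 × 120 = 1800

1800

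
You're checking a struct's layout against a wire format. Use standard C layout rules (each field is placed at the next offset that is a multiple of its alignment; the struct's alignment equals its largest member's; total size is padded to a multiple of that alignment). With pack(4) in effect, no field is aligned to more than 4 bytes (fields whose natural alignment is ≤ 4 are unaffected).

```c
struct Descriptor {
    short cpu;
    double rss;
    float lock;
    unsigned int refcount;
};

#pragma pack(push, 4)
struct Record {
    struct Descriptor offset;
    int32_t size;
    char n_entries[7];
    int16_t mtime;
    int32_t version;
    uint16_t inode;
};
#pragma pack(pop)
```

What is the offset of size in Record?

Descriptor: cpu at 0 (size 2, align 2) → ends 2; pad 6 to align 8 for rss; rss at 8 (size 8, align 8) → ends 16; lock at 16 (size 4, align 4) → ends 20; refcount at 20 (size 4, align 4) → ends 24; total 24 bytes, alignment 8
offset at 0 (size 24, align 4) → ends 24
size at 24 (size 4, align 4) → ends 28

24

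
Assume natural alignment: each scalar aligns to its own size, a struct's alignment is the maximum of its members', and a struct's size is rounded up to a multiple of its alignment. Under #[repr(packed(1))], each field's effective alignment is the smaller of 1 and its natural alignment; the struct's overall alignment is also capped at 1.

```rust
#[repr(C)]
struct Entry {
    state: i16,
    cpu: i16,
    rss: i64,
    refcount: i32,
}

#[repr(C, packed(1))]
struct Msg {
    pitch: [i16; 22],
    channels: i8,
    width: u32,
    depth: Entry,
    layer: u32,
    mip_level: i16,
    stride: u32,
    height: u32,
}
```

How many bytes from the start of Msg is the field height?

83

Entry: @0: state [2B, align 2] → 2; @2: cpu [2B, align 2] → 4; +4 pad (align 8); @8: rss [8B, align 8] → 16; @16: refcount [4B, align 4] → 20; +4 tail pad (align 8); size 24, align 8
@0: pitch [44B, align 1] → 44
@44: channels [1B, align 1] → 45
@45: width [4B, align 1] → 49
@49: depth [24B, align 1] → 73
@73: layer [4B, align 1] → 77
@77: mip_level [2B, align 1] → 79
@79: stride [4B, align 1] → 83
@83: height [4B, align 1] → 87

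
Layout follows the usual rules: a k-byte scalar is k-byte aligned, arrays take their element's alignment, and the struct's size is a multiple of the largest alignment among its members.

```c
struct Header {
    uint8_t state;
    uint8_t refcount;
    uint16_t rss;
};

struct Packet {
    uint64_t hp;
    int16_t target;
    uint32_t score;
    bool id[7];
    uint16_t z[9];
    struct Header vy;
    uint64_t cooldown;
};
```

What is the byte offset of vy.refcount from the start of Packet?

Header: @0: state [1B, align 1] → 1; @1: refcount [1B, align 1] → 2; @2: rss [2B, align 2] → 4; size 4, align 2
@0: hp [8B, align 8] → 8
@8: target [2B, align 2] → 10
+2 pad (align 4)
@12: score [4B, align 4] → 16
@16: id [7B, align 1] → 23
+1 pad (align 2)
@24: z [18B, align 2] → 42
@42: vy [4B, align 2] → 46
within Header: refcount at 1
42 + 1 = 43

43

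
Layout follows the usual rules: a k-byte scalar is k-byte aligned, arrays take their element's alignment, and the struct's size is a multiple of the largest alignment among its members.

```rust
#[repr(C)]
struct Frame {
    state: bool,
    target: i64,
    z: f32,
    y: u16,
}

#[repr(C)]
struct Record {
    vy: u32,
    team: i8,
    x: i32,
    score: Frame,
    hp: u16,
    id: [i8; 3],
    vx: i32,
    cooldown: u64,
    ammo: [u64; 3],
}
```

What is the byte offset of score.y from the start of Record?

Frame: 0..1  state  (1B, 1-aligned); 1..8  -- padding (7B); 8..16  target  (8B, 8-aligned); 16..20  z  (4B, 4-aligned); 20..22  y  (2B, 2-aligned); 22..24  -- tail padding (2B); sizeof = 24, alignof = 8
0..4  vy  (4B, 4-aligned)
4..5  team  (1B, 1-aligned)
5..8  -- padding (3B)
8..12  x  (4B, 4-aligned)
12..16  -- padding (4B)
16..40  score  (24B, 8-aligned)
within Frame: y at 20
16 + 20 = 36

36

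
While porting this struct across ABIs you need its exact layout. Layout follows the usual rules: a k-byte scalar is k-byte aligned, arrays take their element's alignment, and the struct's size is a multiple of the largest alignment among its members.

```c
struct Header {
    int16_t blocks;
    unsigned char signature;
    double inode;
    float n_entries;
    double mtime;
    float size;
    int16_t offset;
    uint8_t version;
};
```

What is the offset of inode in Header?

@0: blocks [2B, align 2] → 2
@2: signature [1B, align 1] → 3
+5 pad (align 8)
@8: inode [8B, align 8] → 16

8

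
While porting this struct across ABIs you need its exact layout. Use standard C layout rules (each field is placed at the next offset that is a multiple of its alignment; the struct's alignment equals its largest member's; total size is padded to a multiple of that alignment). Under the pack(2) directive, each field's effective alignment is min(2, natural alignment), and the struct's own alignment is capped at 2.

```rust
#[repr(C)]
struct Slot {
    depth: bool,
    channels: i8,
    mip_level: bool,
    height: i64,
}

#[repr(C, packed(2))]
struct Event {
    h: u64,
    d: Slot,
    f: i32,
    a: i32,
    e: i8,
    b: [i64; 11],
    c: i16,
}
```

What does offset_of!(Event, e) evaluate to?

Slot: 0..1  depth  (1B, 1-aligned); 1..2  channels  (1B, 1-aligned); 2..3  mip_level  (1B, 1-aligned); 3..8  -- padding (5B); 8..16  height  (8B, 8-aligned); sizeof = 16, alignof = 8
0..8  h  (8B, 2-aligned)
8..24  d  (16B, 2-aligned)
24..28  f  (4B, 2-aligned)
28..32  a  (4B, 2-aligned)
32..33  e  (1B, 1-aligned)

32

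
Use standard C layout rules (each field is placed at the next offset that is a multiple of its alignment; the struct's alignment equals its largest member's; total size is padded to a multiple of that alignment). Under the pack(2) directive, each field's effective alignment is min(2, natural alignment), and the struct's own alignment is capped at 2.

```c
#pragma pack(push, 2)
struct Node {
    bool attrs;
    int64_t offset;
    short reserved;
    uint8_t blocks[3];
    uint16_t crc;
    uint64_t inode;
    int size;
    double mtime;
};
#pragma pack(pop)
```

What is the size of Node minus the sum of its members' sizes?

2

attrs at 0 (size 1, align 1) → ends 1
pad 1 to align 2 for offset
offset at 2 (size 8, align 2) → ends 10
reserved at 10 (size 2, align 2) → ends 12
blocks at 12 (size 3, align 1) → ends 15
pad 1 to align 2 for crc
crc at 16 (size 2, align 2) → ends 18
inode at 18 (size 8, align 2) → ends 26
size at 26 (size 4, align 2) → ends 30
mtime at 30 (size 8, align 2) → ends 38
total 38 bytes, alignment 2
data bytes 36, size 38 → padding 2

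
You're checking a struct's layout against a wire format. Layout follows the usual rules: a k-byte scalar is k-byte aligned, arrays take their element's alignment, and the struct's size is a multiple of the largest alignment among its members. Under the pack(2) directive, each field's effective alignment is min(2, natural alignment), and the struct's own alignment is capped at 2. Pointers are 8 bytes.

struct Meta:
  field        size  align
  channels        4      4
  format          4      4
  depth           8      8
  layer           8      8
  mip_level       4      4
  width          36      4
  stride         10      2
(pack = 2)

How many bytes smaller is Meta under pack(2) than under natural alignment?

natural layout:
  @0: channels [4B, align 4] → 4
  @4: format [4B, align 4] → 8
  @8: depth [8B, align 8] → 16
  @16: layer [8B, align 8] → 24
  @24: mip_level [4B, align 4] → 28
  @28: width [36B, align 4] → 64
  @64: stride [10B, align 2] → 74
  +6 tail pad (align 8)
  size 80, align 8
packed(2) layout:
  @0: channels [4B, align 2] → 4
  @4: format [4B, align 2] → 8
  @8: depth [8B, align 2] → 16
  @16: layer [8B, align 2] → 24
  @24: mip_level [4B, align 2] → 28
  @28: width [36B, align 2] → 64
  @64: stride [10B, align 2] → 74
  size 74, align 2
80 − 74 = 6

6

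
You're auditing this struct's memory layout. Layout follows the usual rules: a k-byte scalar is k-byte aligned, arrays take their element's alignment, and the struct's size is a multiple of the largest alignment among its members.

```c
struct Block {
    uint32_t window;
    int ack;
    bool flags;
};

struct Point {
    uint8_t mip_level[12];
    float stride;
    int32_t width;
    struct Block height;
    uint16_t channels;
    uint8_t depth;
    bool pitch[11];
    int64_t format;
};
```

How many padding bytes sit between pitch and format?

Block: 0..4  window  (4B, 4-aligned); 4..8  ack  (4B, 4-aligned); 8..9  flags  (1B, 1-aligned); 9..12  -- tail padding (3B); sizeof = 12, alignof = 4
0..12  mip_level  (12B, 1-aligned)
12..16  stride  (4B, 4-aligned)
16..20  width  (4B, 4-aligned)
20..32  height  (12B, 4-aligned)
32..34  channels  (2B, 2-aligned)
34..35  depth  (1B, 1-aligned)
35..46  pitch  (11B, 1-aligned)
46..48  -- padding (2B)
48..56  format  (8B, 8-aligned)

2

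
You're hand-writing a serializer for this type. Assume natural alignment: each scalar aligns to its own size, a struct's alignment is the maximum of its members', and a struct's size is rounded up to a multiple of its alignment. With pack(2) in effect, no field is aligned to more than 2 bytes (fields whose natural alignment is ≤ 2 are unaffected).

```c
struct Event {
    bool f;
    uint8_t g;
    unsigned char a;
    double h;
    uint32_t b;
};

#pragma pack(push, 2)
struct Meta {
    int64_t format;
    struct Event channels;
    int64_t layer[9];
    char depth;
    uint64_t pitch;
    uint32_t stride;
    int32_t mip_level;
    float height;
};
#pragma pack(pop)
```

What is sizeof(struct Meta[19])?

2394

Event: 0..1  f  (1B, 1-aligned); 1..2  g  (1B, 1-aligned); 2..3  a  (1B, 1-aligned); 3..8  -- padding (5B); 8..16  h  (8B, 8-aligned); 16..20  b  (4B, 4-aligned); 20..24  -- tail padding (4B); sizeof = 24, alignof = 8
0..8  format  (8B, 2-aligned)
8..32  channels  (24B, 2-aligned)
32..104  layer  (72B, 2-aligned)
104..105  depth  (1B, 1-aligned)
105..106  -- padding (1B)
106..114  pitch  (8B, 2-aligned)
114..118  stride  (4B, 2-aligned)
118..122  mip_level  (4B, 2-aligned)
122..126  height  (4B, 2-aligned)
sizeof = 126, alignof = 2
array of 19: 19 × 126 = 2394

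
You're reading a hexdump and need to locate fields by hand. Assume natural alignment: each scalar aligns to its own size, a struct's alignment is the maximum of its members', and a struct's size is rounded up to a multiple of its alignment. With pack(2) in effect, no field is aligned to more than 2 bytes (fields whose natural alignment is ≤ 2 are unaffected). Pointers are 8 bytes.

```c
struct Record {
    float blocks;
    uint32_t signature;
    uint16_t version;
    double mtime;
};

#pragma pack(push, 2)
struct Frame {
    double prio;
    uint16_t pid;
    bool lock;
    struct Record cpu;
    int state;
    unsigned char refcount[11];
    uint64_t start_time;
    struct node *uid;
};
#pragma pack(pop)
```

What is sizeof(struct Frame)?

Record: blocks at 0 (size 4, align 4) → ends 4; signature at 4 (size 4, align 4) → ends 8; version at 8 (size 2, align 2) → ends 10; pad 6 to align 8 for mtime; mtime at 16 (size 8, align 8) → ends 24; total 24 bytes, alignment 8
prio at 0 (size 8, align 2) → ends 8
pid at 8 (size 2, align 2) → ends 10
lock at 10 (size 1, align 1) → ends 11
pad 1 to align 2 for cpu
cpu at 12 (size 24, align 2) → ends 36
state at 36 (size 4, align 2) → ends 40
refcount at 40 (size 11, align 1) → ends 51
pad 1 to align 2 for start_time
start_time at 52 (size 8, align 2) → ends 60
uid at 60 (size 8, align 2) → ends 68
total 68 bytes, alignment 2

68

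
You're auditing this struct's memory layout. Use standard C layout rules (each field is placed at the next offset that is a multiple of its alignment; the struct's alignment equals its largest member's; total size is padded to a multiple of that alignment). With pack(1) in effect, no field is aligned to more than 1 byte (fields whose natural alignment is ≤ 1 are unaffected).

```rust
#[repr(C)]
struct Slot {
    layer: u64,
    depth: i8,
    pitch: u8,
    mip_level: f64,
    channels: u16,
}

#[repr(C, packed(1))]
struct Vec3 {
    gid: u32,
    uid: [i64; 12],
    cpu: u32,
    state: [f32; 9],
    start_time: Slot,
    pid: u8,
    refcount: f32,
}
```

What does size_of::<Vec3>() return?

177

Slot: layer at 0 (size 8, align 8) → ends 8; depth at 8 (size 1, align 1) → ends 9; pitch at 9 (size 1, align 1) → ends 10; pad 6 to align 8 for mip_level; mip_level at 16 (size 8, align 8) → ends 24; channels at 24 (size 2, align 2) → ends 26; tail pad 6 to reach multiple of 8; total 32 bytes, alignment 8
gid at 0 (size 4, align 1) → ends 4
uid at 4 (size 96, align 1) → ends 100
cpu at 100 (size 4, align 1) → ends 104
state at 104 (size 36, align 1) → ends 140
start_time at 140 (size 32, align 1) → ends 172
pid at 172 (size 1, align 1) → ends 173
refcount at 173 (size 4, align 1) → ends 177
total 177 bytes, alignment 1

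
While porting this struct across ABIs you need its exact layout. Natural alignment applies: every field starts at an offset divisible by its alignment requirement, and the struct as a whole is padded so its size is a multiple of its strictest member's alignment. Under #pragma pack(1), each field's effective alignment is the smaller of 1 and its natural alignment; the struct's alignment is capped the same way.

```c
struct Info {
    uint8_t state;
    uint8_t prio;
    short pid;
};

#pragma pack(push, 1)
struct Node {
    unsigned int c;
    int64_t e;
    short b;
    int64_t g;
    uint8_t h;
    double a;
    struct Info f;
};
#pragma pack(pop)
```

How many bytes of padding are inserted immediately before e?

Info: state at 0 (size 1, align 1) → ends 1; prio at 1 (size 1, align 1) → ends 2; pid at 2 (size 2, align 2) → ends 4; total 4 bytes, alignment 2
c at 0 (size 4, align 1) → ends 4
e at 4 (size 8, align 1) → ends 12

0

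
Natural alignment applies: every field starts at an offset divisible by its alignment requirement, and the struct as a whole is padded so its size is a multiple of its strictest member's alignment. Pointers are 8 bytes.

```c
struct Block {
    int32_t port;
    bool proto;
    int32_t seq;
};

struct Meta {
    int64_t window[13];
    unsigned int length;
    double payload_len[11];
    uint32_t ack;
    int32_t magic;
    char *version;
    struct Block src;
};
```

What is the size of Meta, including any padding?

232 bytes

Block: @0: port [4B, align 4] → 4; @4: proto [1B, align 1] → 5; +3 pad (align 4); @8: seq [4B, align 4] → 12; size 12, align 4
@0: window [104B, align 8] → 104
@104: length [4B, align 4] → 108
+4 pad (align 8)
@112: payload_len [88B, align 8] → 200
@200: ack [4B, align 4] → 204
@204: magic [4B, align 4] → 208
@208: version [8B, align 8] → 216
@216: src [12B, align 4] → 228
+4 tail pad (align 8)
size 232, align 8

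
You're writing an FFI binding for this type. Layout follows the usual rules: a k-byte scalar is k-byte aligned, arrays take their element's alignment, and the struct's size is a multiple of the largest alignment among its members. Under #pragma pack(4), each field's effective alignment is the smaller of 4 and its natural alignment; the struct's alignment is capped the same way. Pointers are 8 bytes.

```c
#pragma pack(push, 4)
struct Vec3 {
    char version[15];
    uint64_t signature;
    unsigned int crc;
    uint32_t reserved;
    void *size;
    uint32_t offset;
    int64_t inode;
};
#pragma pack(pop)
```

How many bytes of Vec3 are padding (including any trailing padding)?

version at 0 (size 15, align 1) → ends 15
pad 1 to align 4 for signature
signature at 16 (size 8, align 4) → ends 24
crc at 24 (size 4, align 4) → ends 28
reserved at 28 (size 4, align 4) → ends 32
size at 32 (size 8, align 4) → ends 40
offset at 40 (size 4, align 4) → ends 44
inode at 44 (size 8, align 4) → ends 52
total 52 bytes, alignment 4
data bytes 51, size 52 → padding 1

1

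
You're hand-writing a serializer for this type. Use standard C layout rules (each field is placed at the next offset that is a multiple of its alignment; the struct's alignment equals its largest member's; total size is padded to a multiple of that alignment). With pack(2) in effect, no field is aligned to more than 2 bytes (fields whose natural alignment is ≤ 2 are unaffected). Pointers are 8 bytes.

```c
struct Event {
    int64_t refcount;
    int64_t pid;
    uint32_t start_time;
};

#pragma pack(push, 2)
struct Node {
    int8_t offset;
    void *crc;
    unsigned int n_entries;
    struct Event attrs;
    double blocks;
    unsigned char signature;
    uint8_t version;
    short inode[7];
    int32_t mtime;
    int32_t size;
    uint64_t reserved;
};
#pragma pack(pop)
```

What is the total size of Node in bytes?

Event: refcount at 0 (size 8, align 8) → ends 8; pid at 8 (size 8, align 8) → ends 16; start_time at 16 (size 4, align 4) → ends 20; tail pad 4 to reach multiple of 8; total 24 bytes, alignment 8
offset at 0 (size 1, align 1) → ends 1
pad 1 to align 2 for crc
crc at 2 (size 8, align 2) → ends 10
n_entries at 10 (size 4, align 2) → ends 14
attrs at 14 (size 24, align 2) → ends 38
blocks at 38 (size 8, align 2) → ends 46
signature at 46 (size 1, align 1) → ends 47
version at 47 (size 1, align 1) → ends 48
inode at 48 (size 14, align 2) → ends 62
mtime at 62 (size 4, align 2) → ends 66
size at 66 (size 4, align 2) → ends 70
reserved at 70 (size 8, align 2) → ends 78
total 78 bytes, alignment 2

78 bytes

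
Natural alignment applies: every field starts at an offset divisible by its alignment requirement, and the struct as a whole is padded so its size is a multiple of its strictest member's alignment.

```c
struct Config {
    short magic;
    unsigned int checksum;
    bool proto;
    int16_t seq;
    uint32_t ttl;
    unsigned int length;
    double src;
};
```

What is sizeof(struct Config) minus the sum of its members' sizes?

@0: magic [2B, align 2] → 2
+2 pad (align 4)
@4: checksum [4B, align 4] → 8
@8: proto [1B, align 1] → 9
+1 pad (align 2)
@10: seq [2B, align 2] → 12
@12: ttl [4B, align 4] → 16
@16: length [4B, align 4] → 20
+4 pad (align 8)
@24: src [8B, align 8] → 32
size 32, align 8
data bytes 25, size 32 → padding 7

7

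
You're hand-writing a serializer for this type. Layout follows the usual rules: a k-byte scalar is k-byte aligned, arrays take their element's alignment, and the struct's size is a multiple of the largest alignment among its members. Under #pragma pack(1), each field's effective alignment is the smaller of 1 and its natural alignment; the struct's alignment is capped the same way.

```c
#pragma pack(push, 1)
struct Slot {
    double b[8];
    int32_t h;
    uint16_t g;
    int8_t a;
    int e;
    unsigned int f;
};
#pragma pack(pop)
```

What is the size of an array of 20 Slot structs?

1580

@0: b [64B, align 1] → 64
@64: h [4B, align 1] → 68
@68: g [2B, align 1] → 70
@70: a [1B, align 1] → 71
@71: e [4B, align 1] → 75
@75: f [4B, align 1] → 79
size 79, align 1
array of 20: 20 × 79 = 1580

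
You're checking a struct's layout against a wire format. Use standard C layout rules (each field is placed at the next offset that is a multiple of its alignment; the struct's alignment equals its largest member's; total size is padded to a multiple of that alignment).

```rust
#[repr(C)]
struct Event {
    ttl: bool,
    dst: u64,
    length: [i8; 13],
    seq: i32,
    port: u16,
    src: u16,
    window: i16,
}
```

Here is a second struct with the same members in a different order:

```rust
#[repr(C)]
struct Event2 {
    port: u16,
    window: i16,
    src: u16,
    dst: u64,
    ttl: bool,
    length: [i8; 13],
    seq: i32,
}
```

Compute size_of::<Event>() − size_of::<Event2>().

8

@0: ttl [1B, align 1] → 1
+7 pad (align 8)
@8: dst [8B, align 8] → 16
@16: length [13B, align 1] → 29
+3 pad (align 4)
@32: seq [4B, align 4] → 36
@36: port [2B, align 2] → 38
@38: src [2B, align 2] → 40
@40: window [2B, align 2] → 42
+6 tail pad (align 8)
size 48, align 8
— Event2 —
@0: port [2B, align 2] → 2
@2: window [2B, align 2] → 4
@4: src [2B, align 2] → 6
+2 pad (align 8)
@8: dst [8B, align 8] → 16
@16: ttl [1B, align 1] → 17
@17: length [13B, align 1] → 30
+2 pad (align 4)
@32: seq [4B, align 4] → 36
+4 tail pad (align 8)
size 40, align 8
48 − 40 = 8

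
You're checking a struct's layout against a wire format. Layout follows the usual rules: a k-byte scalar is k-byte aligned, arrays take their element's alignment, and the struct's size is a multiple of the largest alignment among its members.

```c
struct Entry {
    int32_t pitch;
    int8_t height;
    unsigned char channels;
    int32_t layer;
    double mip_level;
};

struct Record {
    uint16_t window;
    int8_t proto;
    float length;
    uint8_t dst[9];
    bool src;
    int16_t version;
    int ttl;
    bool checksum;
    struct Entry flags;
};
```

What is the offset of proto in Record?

2

Entry: 0..4  pitch  (4B, 4-aligned); 4..5  height  (1B, 1-aligned); 5..6  channels  (1B, 1-aligned); 6..8  -- padding (2B); 8..12  layer  (4B, 4-aligned); 12..16  -- padding (4B); 16..24  mip_level  (8B, 8-aligned); sizeof = 24, alignof = 8
0..2  window  (2B, 2-aligned)
2..3  proto  (1B, 1-aligned)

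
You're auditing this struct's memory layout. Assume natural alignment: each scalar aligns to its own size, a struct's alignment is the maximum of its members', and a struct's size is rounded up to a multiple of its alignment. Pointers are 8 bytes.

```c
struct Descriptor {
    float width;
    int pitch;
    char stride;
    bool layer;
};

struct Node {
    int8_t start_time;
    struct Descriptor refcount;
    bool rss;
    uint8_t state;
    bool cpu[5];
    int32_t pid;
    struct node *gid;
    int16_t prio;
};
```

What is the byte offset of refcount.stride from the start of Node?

Descriptor: 0..4  width  (4B, 4-aligned); 4..8  pitch  (4B, 4-aligned); 8..9  stride  (1B, 1-aligned); 9..10  layer  (1B, 1-aligned); 10..12  -- tail padding (2B); sizeof = 12, alignof = 4
0..1  start_time  (1B, 1-aligned)
1..4  -- padding (3B)
4..16  refcount  (12B, 4-aligned)
within Descriptor: stride at 8
4 + 8 = 12

12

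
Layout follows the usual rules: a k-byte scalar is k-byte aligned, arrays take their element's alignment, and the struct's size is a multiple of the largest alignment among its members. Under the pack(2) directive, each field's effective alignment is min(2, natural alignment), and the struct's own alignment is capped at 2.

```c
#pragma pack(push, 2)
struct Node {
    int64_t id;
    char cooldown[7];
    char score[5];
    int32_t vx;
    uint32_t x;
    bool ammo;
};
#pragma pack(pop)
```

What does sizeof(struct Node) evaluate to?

id at 0 (size 8, align 2) → ends 8
cooldown at 8 (size 7, align 1) → ends 15
score at 15 (size 5, align 1) → ends 20
vx at 20 (size 4, align 2) → ends 24
x at 24 (size 4, align 2) → ends 28
ammo at 28 (size 1, align 1) → ends 29
tail pad 1 to reach multiple of 2
total 30 bytes, alignment 2

30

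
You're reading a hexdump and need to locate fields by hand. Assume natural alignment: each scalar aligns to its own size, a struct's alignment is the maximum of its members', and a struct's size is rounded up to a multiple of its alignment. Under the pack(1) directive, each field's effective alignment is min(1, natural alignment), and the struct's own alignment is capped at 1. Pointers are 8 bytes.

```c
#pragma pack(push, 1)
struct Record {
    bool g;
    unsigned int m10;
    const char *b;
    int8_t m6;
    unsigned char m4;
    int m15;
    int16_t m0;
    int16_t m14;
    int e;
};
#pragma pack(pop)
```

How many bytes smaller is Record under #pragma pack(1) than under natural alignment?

5

natural layout:
  g at 0 (size 1, align 1) → ends 1
  pad 3 to align 4 for m10
  m10 at 4 (size 4, align 4) → ends 8
  b at 8 (size 8, align 8) → ends 16
  m6 at 16 (size 1, align 1) → ends 17
  m4 at 17 (size 1, align 1) → ends 18
  pad 2 to align 4 for m15
  m15 at 20 (size 4, align 4) → ends 24
  m0 at 24 (size 2, align 2) → ends 26
  m14 at 26 (size 2, align 2) → ends 28
  e at 28 (size 4, align 4) → ends 32
  total 32 bytes, alignment 8
packed(1) layout:
  g at 0 (size 1, align 1) → ends 1
  m10 at 1 (size 4, align 1) → ends 5
  b at 5 (size 8, align 1) → ends 13
  m6 at 13 (size 1, align 1) → ends 14
  m4 at 14 (size 1, align 1) → ends 15
  m15 at 15 (size 4, align 1) → ends 19
  m0 at 19 (size 2, align 1) → ends 21
  m14 at 21 (size 2, align 1) → ends 23
  e at 23 (size 4, align 1) → ends 27
  total 27 bytes, alignment 1
32 − 27 = 5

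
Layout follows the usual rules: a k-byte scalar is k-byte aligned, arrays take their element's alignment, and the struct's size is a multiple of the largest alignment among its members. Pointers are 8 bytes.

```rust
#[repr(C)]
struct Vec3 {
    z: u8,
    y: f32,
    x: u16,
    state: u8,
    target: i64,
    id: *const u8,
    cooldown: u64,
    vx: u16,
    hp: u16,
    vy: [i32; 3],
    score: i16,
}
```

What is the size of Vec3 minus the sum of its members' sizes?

0..1  z  (1B, 1-aligned)
1..4  -- padding (3B)
4..8  y  (4B, 4-aligned)
8..10  x  (2B, 2-aligned)
10..11  state  (1B, 1-aligned)
11..16  -- padding (5B)
16..24  target  (8B, 8-aligned)
24..32  id  (8B, 8-aligned)
32..40  cooldown  (8B, 8-aligned)
40..42  vx  (2B, 2-aligned)
42..44  hp  (2B, 2-aligned)
44..56  vy  (12B, 4-aligned)
56..58  score  (2B, 2-aligned)
58..64  -- tail padding (6B)
sizeof = 64, alignof = 8
data bytes 50, size 64 → padding 14

14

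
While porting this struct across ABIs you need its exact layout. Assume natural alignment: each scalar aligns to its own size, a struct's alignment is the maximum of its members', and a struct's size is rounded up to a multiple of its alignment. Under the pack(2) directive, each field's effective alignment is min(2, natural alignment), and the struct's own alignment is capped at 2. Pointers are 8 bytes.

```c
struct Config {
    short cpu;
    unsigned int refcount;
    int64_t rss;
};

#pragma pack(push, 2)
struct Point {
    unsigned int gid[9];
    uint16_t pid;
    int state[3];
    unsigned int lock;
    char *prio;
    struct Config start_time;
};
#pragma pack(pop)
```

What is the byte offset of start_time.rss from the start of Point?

Config: @0: cpu [2B, align 2] → 2; +2 pad (align 4); @4: refcount [4B, align 4] → 8; @8: rss [8B, align 8] → 16; size 16, align 8
@0: gid [36B, align 2] → 36
@36: pid [2B, align 2] → 38
@38: state [12B, align 2] → 50
@50: lock [4B, align 2] → 54
@54: prio [8B, align 2] → 62
@62: start_time [16B, align 2] → 78
within Config: rss at 8
62 + 8 = 70

70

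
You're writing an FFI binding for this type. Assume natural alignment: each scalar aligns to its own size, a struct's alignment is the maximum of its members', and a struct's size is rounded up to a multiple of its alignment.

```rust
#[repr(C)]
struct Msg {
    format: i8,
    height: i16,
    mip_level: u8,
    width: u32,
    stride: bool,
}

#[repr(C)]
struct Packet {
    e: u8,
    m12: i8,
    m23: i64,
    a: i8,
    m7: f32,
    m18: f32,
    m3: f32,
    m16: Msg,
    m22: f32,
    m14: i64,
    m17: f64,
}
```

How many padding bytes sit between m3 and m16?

0

Msg: format at 0 (size 1, align 1) → ends 1; pad 1 to align 2 for height; height at 2 (size 2, align 2) → ends 4; mip_level at 4 (size 1, align 1) → ends 5; pad 3 to align 4 for width; width at 8 (size 4, align 4) → ends 12; stride at 12 (size 1, align 1) → ends 13; tail pad 3 to reach multiple of 4; total 16 bytes, alignment 4
e at 0 (size 1, align 1) → ends 1
m12 at 1 (size 1, align 1) → ends 2
pad 6 to align 8 for m23
m23 at 8 (size 8, align 8) → ends 16
a at 16 (size 1, align 1) → ends 17
pad 3 to align 4 for m7
m7 at 20 (size 4, align 4) → ends 24
m18 at 24 (size 4, align 4) → ends 28
m3 at 28 (size 4, align 4) → ends 32
m16 at 32 (size 16, align 4) → ends 48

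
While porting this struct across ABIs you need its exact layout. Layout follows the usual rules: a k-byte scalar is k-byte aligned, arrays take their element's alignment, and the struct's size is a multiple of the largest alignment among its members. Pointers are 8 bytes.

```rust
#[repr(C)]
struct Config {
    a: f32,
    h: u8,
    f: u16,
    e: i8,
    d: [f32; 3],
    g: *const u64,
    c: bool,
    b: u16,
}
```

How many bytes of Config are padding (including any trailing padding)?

9

@0: a [4B, align 4] → 4
@4: h [1B, align 1] → 5
+1 pad (align 2)
@6: f [2B, align 2] → 8
@8: e [1B, align 1] → 9
+3 pad (align 4)
@12: d [12B, align 4] → 24
@24: g [8B, align 8] → 32
@32: c [1B, align 1] → 33
+1 pad (align 2)
@34: b [2B, align 2] → 36
+4 tail pad (align 8)
size 40, align 8
data bytes 31, size 40 → padding 9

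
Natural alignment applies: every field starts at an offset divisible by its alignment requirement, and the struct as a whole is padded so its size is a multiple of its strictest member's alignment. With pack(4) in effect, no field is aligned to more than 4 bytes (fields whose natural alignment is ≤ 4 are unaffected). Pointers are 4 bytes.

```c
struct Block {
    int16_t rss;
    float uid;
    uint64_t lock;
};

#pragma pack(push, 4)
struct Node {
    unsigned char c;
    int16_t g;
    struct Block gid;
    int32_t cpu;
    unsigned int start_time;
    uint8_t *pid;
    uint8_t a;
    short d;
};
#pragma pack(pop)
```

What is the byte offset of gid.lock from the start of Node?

Block: rss at 0 (size 2, align 2) → ends 2; pad 2 to align 4 for uid; uid at 4 (size 4, align 4) → ends 8; lock at 8 (size 8, align 8) → ends 16; total 16 bytes, alignment 8
c at 0 (size 1, align 1) → ends 1
pad 1 to align 2 for g
g at 2 (size 2, align 2) → ends 4
gid at 4 (size 16, align 4) → ends 20
within Block: lock at 8
4 + 8 = 12

12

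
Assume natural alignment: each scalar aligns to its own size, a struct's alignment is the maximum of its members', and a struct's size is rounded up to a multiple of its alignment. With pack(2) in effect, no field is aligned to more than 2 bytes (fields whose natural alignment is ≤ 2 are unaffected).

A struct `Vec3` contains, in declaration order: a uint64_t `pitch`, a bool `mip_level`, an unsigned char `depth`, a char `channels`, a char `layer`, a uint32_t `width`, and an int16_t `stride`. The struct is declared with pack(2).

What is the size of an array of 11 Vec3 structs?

198

pitch at 0 (size 8, align 2) → ends 8
mip_level at 8 (size 1, align 1) → ends 9
depth at 9 (size 1, align 1) → ends 10
channels at 10 (size 1, align 1) → ends 11
layer at 11 (size 1, align 1) → ends 12
width at 12 (size 4, align 2) → ends 16
stride at 16 (size 2, align 2) → ends 18
total 18 bytes, alignment 2
array of 11: 11 × 18 = 198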